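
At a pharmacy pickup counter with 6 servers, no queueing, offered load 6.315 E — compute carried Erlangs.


B(6,6.315) = 0.286673 (Erlang-B)
Carried load = a(1 − B) = 6.315·(1 − 0.286673) = 6.315·0.713327 = 4.5047 E

Final: 4.5047 Erlangs


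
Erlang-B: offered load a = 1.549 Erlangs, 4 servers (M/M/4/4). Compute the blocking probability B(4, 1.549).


B(c,a) = (a^c/c!) / Σ_{k=0}^{c} a^k/k!
a^4/4! = 0.239880
Σ terms (k=0..4): 1.00000 + 1.54900 + 1.19970 + 0.61945 + 0.23988 = 4.608026
B = 0.239880/4.608026 = 0.052057

Final: 0.052057


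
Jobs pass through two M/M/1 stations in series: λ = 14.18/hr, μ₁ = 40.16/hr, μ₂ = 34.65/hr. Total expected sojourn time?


Each node sees arrival rate λ = 14.18/hr (tandem ⇒ throughput preserved).
W₁ = 1/(μ₁−λ) = 1/(40.16−14.18) = 0.03849 hr
W₂ = 1/(μ₂−λ) = 1/(34.65−14.18) = 0.04885 hr
W_total = W₁ + W₂ = 0.03849 + 0.04885 = 0.08734 hr

Final: 0.08734 hr


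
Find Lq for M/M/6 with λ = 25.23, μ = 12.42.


a = λ/μ = 2.0314; ρ = a/6 = 0.3386
P₀ = 0.130938
Lq = P₀·a^c·ρ / (c!·(1−ρ)²) = 0.130938·70.27064·0.3386/(720·0.43749)
= 0.009890

Final: 0.009890


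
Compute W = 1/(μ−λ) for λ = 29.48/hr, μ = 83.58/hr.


W = 1/(μ−λ) = 1/(83.58 − 29.48) = 1/54.10 = 0.01848 hr

Final: 0.01848 hr


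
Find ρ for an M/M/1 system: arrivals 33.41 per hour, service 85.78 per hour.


ρ = λ/μ = 33.41/85.78 = 0.3895

Final: 0.3895


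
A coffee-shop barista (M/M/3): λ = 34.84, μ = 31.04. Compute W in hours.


a = 1.1224; ρ = 0.3741; P₀ = 0.319601
Lq = P₀·a^c·ρ/(c!(1−ρ)²) = 0.07195
Wq = Lq/λ = 0.07195/34.84 = 0.002065 hr
W = Wq + 1/μ = 0.002065 + 0.03222 = 0.03428 hr

Final: 0.03428 hr


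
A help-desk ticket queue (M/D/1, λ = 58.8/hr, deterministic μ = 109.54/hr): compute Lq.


ρ = 58.8/109.54 = 0.5368
M/D/1: Lq = ρ²/(2(1−ρ)) = 0.2881/(2·0.4632) = 0.31103

Final: 0.31103


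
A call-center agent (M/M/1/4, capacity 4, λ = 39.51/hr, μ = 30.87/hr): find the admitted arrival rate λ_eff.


ρ = 1.2799; P_K = (1−ρ)ρ^4/(1−ρ^5) = 0.308507
λ_eff = λ(1 − P_K) = 39.51·(1 − 0.308507) = 39.51·0.691493 = 27.3209 /hr

Final: 27.3209 /hr


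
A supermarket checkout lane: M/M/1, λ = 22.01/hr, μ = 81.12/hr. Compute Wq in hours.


ρ = 22.01/81.12 = 0.2713
Wq = ρ/(μ−λ) = 0.2713/(81.12 − 22.01) = 0.2713/59.11 = 0.004590 hr

Final: 0.004590 hr


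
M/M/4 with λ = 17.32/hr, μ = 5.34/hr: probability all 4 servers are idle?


a = λ/μ = 17.32/5.34 = 3.2434; ρ = a/c = 0.8109
Σ_{k=0}^{3} a^k/k! (terms k=0..3) = 1.00000 + 3.24345 + 5.25997 + 5.68681 = 15.19022
Tail: a^4/(4!(1−ρ)) = 110.66914/(24·0.1891) = 24.38008
P₀ = 1/(15.19022 + 24.38008) = 1/39.57031 = 0.025271

Final: 0.025271


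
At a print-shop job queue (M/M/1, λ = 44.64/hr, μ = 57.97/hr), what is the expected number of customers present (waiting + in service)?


ρ = λ/μ = 44.64/57.97 = 0.7701
L = ρ/(1−ρ) = 0.7701/(1 − 0.7701) = 0.7701/0.2299 = 3.3488

Final: 3.3488


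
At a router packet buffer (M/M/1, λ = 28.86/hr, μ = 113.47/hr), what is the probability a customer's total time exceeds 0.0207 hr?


W ~ Exponential(μ−λ) for M/M/1.
μ − λ = 113.47 − 28.86 = 84.6100
P(W > t) = e^{−(μ−λ)t} = e^{−1.7514} = 0.173526

Final: 0.173526


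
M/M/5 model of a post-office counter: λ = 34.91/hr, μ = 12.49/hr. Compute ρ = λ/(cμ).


ρ = λ/(cμ) = 34.91/(5·12.49) = 34.91/62.45 = 0.5590

Final: 0.5590


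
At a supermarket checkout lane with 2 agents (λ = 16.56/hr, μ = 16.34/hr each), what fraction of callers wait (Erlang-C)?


a = λ/μ = 1.0135; ρ = a/2 = 0.5067
P₀ = 0.327376 (from M/M/c formula)
C(c,a) = [a^c/(c!(1−ρ))]·P₀ = [1.02711/(2·0.4933)]·0.327376
= 1.04113·0.327376 = 0.340840

Final: 0.340840


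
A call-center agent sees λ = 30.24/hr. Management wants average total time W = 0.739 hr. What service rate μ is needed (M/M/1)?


W = 1/(μ−λ) ⇒ μ − λ = 1/W = 1/0.739 = 1.3532
μ = λ + 1/W = 30.24 + 1.3532 = 31.5932 per hr

Final: 31.5932 /hr


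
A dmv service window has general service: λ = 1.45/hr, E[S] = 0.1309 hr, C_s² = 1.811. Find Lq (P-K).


ρ = λ·E[S] = 1.45·0.1309 = 0.1898
Lq = ρ²(1+C_s²)/(2(1−ρ)) = 0.03603·(1+1.811)/(2·0.8102)
= 0.03603·2.8110/1.6204 = 0.06250

Final: 0.06250


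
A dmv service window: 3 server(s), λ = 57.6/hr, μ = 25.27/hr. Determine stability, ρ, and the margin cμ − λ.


Total capacity cμ = 3·25.27 = 75.81/hr
ρ = λ/(cμ) = 57.6/75.81 = 0.7598
Stable ⇔ ρ < 1: YES
Spare capacity = cμ − λ = 75.81 − 57.6 = 18.21/hr

Final: ρ = 0.7598; stable; margin = 18.21/hr


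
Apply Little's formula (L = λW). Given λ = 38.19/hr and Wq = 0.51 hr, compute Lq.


Lq = λWq = 38.19·0.51 = 19.4769

Final: 19.4769


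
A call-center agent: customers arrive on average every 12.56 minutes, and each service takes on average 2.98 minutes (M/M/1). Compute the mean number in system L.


λ = 60/12.56 = 4.7771 /hr
μ = 60/2.98 = 20.1342 /hr
ρ = λ/μ = 4.7771/20.1342 = 0.2373
L = ρ/(1−ρ) = 0.2373/0.7627 = 0.3111

Final: 0.3111


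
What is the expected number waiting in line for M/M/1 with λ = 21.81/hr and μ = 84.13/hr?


ρ = 21.81/84.13 = 0.2592
Lq = ρ²/(1−ρ) = 0.06721/0.7408 = 0.09073

Final: 0.09073


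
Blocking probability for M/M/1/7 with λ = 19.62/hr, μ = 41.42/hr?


ρ = λ/μ = 19.62/41.42 = 0.4737
P_K = (1−ρ)ρ^K/(1−ρ^(K+1)) = (0.5263·0.005351)/(1 − 0.002535)
= 0.002816/0.997465 = 0.002823

Final: 0.002823


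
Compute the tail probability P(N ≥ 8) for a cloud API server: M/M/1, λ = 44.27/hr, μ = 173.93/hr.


ρ = 44.27/173.93 = 0.2545
P(N ≥ n) = ρ^n = 0.2545^8 = 0.00001761

Final: 0.00001761


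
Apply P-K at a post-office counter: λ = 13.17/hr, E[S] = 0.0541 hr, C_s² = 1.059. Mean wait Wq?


ρ = λ·E[S] = 13.17·0.0541 = 0.7125
E[S²] = E[S]²(1+C_s²) = 0.0541²·(1+1.059) = 0.006026
Wq = λ·E[S²]/(2(1−ρ)) = 13.17·0.006026/(2·0.2875) = 0.13803 hr

Final: 0.13803 hr


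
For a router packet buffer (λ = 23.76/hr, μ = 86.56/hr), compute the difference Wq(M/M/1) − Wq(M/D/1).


ρ = 23.76/86.56 = 0.2745
Wq(M/M/1) = ρ/(μ−λ) = 0.2745/62.80 = 0.004371 hr
Wq(M/D/1) = ρ/(2(μ−λ)) = 0.002185 hr
Savings = 0.004371 − 0.002185 = 0.002185 hr

Final: 0.002185 hr


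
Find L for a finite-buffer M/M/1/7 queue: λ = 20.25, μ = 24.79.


ρ = 20.25/24.79 = 0.8169
L = ρ[1 − (K+1)ρ^K + Kρ^(K+1)] / [(1−ρ)(1−ρ^(K+1))]
Numerator: 0.8169·(1 − 8·0.242683 + 7·0.198239) = 0.364488
Denominator: (0.1831)·(0.801761) = 0.146833
L = 0.364488/0.146833 = 2.4823

Final: 2.4823


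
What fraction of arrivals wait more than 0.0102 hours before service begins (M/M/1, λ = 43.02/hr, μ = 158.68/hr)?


ρ = 43.02/158.68 = 0.2711
P(Wq > t) = ρ·e^{−(μ−λ)t} = 0.2711·e^{−1.1797}
= 0.2711·0.307361 = 0.083329

Final: 0.083329


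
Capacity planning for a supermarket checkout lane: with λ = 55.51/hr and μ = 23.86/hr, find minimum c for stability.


Stability requires cμ > λ ⇔ c > λ/μ.
λ/μ = 55.51/23.86 = 2.3265
Minimum integer c = ⌊2.3265⌋ + 1 = 3
Check: 3·23.86 = 71.58 > 55.51, while 2·23.86 = 47.72 ≤ 55.51

Final: 3 servers


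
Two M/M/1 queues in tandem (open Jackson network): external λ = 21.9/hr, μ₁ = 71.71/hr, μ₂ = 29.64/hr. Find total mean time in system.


Each node sees arrival rate λ = 21.9/hr (tandem ⇒ throughput preserved).
W₁ = 1/(μ₁−λ) = 1/(71.71−21.9) = 0.02008 hr
W₂ = 1/(μ₂−λ) = 1/(29.64−21.9) = 0.12920 hr
W_total = W₁ + W₂ = 0.02008 + 0.12920 = 0.14928 hr

Final: 0.14928 hr


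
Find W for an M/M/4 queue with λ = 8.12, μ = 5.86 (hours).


a = 1.3857; ρ = 0.3464; P₀ = 0.248499
Lq = P₀·a^c·ρ/(c!(1−ρ)²) = 0.03096
Wq = Lq/λ = 0.03096/8.12 = 0.003812 hr
W = Wq + 1/μ = 0.003812 + 0.17065 = 0.17446 hr

Final: 0.17446 hr


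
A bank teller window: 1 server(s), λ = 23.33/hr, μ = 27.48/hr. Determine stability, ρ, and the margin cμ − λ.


Total capacity cμ = 1·27.48 = 27.48/hr
ρ = λ/(cμ) = 23.33/27.48 = 0.8490
Stable ⇔ ρ < 1: YES
Spare capacity = cμ − λ = 27.48 − 23.33 = 4.15/hr

Final: ρ = 0.8490; stable; margin = 4.15/hr


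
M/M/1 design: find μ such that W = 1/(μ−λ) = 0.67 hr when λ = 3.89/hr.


W = 1/(μ−λ) ⇒ μ − λ = 1/W = 1/0.67 = 1.4925
μ = λ + 1/W = 3.89 + 1.4925 = 5.3825 per hr

Final: 5.3825 /hr


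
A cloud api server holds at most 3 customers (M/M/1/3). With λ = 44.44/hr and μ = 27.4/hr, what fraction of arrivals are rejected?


ρ = λ/μ = 44.44/27.4 = 1.6219
P_K = (1−ρ)ρ^K/(1−ρ^(K+1)) = (-0.6219·4.266487)/(1 − 6.919806)
= -2.653319/-5.919806 = 0.448210

Final: 0.448210


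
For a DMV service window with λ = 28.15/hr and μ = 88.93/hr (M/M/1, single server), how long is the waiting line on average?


ρ = 28.15/88.93 = 0.3165
Lq = ρ²/(1−ρ) = 0.1002/0.6835 = 0.1466

Final: 0.1466


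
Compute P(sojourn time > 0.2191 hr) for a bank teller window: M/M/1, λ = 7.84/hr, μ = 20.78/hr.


W ~ Exponential(μ−λ) for M/M/1.
μ − λ = 20.78 − 7.84 = 12.9400
P(W > t) = e^{−(μ−λ)t} = e^{−2.8352} = 0.058709

Final: 0.058709


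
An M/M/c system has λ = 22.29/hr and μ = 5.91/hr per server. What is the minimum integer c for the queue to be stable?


Stability requires cμ > λ ⇔ c > λ/μ.
λ/μ = 22.29/5.91 = 3.7716
Minimum integer c = ⌊3.7716⌋ + 1 = 4
Check: 4·5.91 = 23.64 > 22.29, while 3·5.91 = 17.73 ≤ 22.29

Final: 4 servers


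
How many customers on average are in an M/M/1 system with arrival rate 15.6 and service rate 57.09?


ρ = λ/μ = 15.6/57.09 = 0.2733
L = ρ/(1−ρ) = 0.2733/(1 − 0.2733) = 0.2733/0.7267 = 0.3760

Final: 0.3760


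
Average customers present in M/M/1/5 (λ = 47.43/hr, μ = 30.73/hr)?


ρ = 47.43/30.73 = 1.5434
L = ρ[1 − (K+1)ρ^K + Kρ^(K+1)] / [(1−ρ)(1−ρ^(K+1))]
Numerator: 1.5434·(1 − 6·8.758966 + 5·13.518963) = 24.758402
Denominator: (-0.5434)·(-12.518963) = 6.803342
L = 24.758402/6.803342 = 3.6392

Final: 3.6392


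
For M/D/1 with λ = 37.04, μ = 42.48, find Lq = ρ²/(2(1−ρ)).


ρ = 37.04/42.48 = 0.8719
M/D/1: Lq = ρ²/(2(1−ρ)) = 0.7603/(2·0.1281) = 2.96844

Final: 2.96844


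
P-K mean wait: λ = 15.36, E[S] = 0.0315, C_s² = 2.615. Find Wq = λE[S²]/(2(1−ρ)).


ρ = λ·E[S] = 15.36·0.0315 = 0.4838
E[S²] = E[S]²(1+C_s²) = 0.0315²·(1+2.615) = 0.003587
Wq = λ·E[S²]/(2(1−ρ)) = 15.36·0.003587/(2·0.5162) = 0.05337 hr

Final: 0.05337 hr


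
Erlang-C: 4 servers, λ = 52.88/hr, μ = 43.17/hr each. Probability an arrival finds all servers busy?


a = λ/μ = 1.2249; ρ = a/4 = 0.3062
P₀ = 0.292682 (from M/M/c formula)
C(c,a) = [a^c/(c!(1−ρ))]·P₀ = [2.25132/(24·0.6938)]·0.292682
= 0.13521·0.292682 = 0.039574

Final: 0.039574


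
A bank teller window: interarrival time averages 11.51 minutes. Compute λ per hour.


λ = 1/(interarrival time) in consistent units.
1 hour = 60 min, so λ = 60/11.51 = 5.2129 per hour

Final: 5.2129 /hr


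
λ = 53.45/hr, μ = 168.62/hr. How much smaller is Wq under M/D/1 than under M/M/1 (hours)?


ρ = 53.45/168.62 = 0.3170
Wq(M/M/1) = ρ/(μ−λ) = 0.3170/115.17 = 0.002752 hr
Wq(M/D/1) = ρ/(2(μ−λ)) = 0.001376 hr
Savings = 0.002752 − 0.001376 = 0.001376 hr

Final: 0.001376 hr


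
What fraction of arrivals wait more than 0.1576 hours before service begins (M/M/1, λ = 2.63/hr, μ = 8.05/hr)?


ρ = 2.63/8.05 = 0.3267
P(Wq > t) = ρ·e^{−(μ−λ)t} = 0.3267·e^{−0.8542}
= 0.3267·0.425627 = 0.139056

Final: 0.139056


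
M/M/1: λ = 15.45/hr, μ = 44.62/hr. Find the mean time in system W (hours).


W = 1/(μ−λ) = 1/(44.62 − 15.45) = 1/29.17 = 0.03428 hr

Final: 0.03428 hr


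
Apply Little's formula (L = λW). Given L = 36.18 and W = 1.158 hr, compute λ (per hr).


λ = L/W = 36.18/1.158 = 31.2435 /hr

Final: 31.2435 /hr


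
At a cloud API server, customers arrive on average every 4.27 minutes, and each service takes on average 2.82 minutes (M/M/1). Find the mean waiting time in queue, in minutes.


λ = 60/4.27 = 14.0515 /hr
μ = 60/2.82 = 21.2766 /hr
ρ = λ/μ = 14.0515/21.2766 = 0.6604
Wq = ρ/(μ−λ) = 0.6604/(21.2766−14.0515) = 0.09141 hr
In minutes: 0.09141·60 = 5.484 min

Final: 5.484 min


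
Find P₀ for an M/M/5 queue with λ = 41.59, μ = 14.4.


a = λ/μ = 41.59/14.4 = 2.8882; ρ = a/c = 0.5776
Σ_{k=0}^{4} a^k/k! (terms k=0..4) = 1.00000 + 2.88819 + 4.17083 + 4.01539 + 2.89931 = 14.97373
Tail: a^5/(5!(1−ρ)) = 200.97042/(120·0.4224) = 3.96522
P₀ = 1/(14.97373 + 3.96522) = 1/18.93895 = 0.052801

Final: 0.052801


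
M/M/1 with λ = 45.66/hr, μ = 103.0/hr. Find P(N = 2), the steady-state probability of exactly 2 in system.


ρ = 45.66/103.0 = 0.4433
P_n = (1−ρ)·ρ^n = (1 − 0.4433)·0.4433^2 = 0.5567·0.196516 = 0.109400

Final: 0.109400


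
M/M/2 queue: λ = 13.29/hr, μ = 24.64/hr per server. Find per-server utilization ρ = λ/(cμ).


ρ = λ/(cμ) = 13.29/(2·24.64) = 13.29/49.28 = 0.2697

Final: 0.2697


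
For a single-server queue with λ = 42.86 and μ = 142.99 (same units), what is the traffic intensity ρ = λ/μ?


ρ = λ/μ = 42.86/142.99 = 0.2997

Final: 0.2997


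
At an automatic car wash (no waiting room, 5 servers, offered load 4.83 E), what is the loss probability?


B(c,a) = (a^c/c!) / Σ_{k=0}^{c} a^k/k!
a^5/5! = 21.905562
Σ terms (k=0..5): 1.00000 + 4.83000 + 11.66445 + 18.77976 + 22.67657 + 21.90556 = 80.856343
B = 21.905562/80.856343 = 0.270920

Final: 0.270920


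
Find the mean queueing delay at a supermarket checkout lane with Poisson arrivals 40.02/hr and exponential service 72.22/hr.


ρ = 40.02/72.22 = 0.5541
Wq = ρ/(μ−λ) = 0.5541/(72.22 − 40.02) = 0.5541/32.20 = 0.01721 hr

Final: 0.01721 hr


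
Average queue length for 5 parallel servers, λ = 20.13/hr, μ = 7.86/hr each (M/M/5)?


a = λ/μ = 2.5611; ρ = a/5 = 0.5122
P₀ = 0.075102
Lq = P₀·a^c·ρ / (c!·(1−ρ)²) = 0.075102·110.18086·0.5122/(120·0.23794)
= 0.14845

Final: 0.14845


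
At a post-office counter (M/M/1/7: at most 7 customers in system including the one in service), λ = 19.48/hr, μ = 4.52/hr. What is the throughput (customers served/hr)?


ρ = 4.3097; P_K = (1−ρ)ρ^7/(1−ρ^8) = 0.767974
λ_eff = λ(1 − P_K) = 19.48·(1 − 0.767974) = 19.48·0.232026 = 4.5199 /hr

Final: 4.5199 /hr


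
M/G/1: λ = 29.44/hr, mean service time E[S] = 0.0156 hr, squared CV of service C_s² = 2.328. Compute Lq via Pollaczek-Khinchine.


ρ = λ·E[S] = 29.44·0.0156 = 0.4593
Lq = ρ²(1+C_s²)/(2(1−ρ)) = 0.2109·(1+2.328)/(2·0.5407)
= 0.2109·3.3280/1.0815 = 0.64907

Final: 0.64907


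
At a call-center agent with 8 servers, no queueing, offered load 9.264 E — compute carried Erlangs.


B(8,9.264) = 0.302591 (Erlang-B)
Carried load = a(1 − B) = 9.264·(1 − 0.302591) = 9.264·0.697409 = 6.4608 E

Final: 6.4608 Erlangs


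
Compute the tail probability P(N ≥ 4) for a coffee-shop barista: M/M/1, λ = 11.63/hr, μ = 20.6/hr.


ρ = 11.63/20.6 = 0.5646
P(N ≥ n) = ρ^n = 0.5646^4 = 0.101590

Final: 0.101590


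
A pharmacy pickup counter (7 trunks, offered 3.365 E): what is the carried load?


B(7,3.365) = 0.034251 (Erlang-B)
Carried load = a(1 − B) = 3.365·(1 − 0.034251) = 3.365·0.965749 = 3.2497 E

Final: 3.2497 Erlangs


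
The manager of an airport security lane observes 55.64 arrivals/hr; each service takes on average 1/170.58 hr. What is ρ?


ρ = λ/μ = 55.64/170.58 = 0.3262

Final: 0.3262


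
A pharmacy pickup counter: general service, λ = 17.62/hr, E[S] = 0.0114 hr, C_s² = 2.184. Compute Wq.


ρ = λ·E[S] = 17.62·0.0114 = 0.2009
E[S²] = E[S]²(1+C_s²) = 0.0114²·(1+2.184) = 0.0004138
Wq = λ·E[S²]/(2(1−ρ)) = 17.62·0.0004138/(2·0.7991) = 0.004562 hr

Final: 0.004562 hr


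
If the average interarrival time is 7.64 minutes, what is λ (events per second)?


λ = 1/(interarrival time) in consistent units.
1 second = 0.0166667 min, so λ = 0.0166667/7.64 = 0.002182 per second

Final: 0.002182 /sec


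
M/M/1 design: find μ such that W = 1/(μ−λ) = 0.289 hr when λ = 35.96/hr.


W = 1/(μ−λ) ⇒ μ − λ = 1/W = 1/0.289 = 3.4602
μ = λ + 1/W = 35.96 + 3.4602 = 39.4202 per hr

Final: 39.4202 /hr


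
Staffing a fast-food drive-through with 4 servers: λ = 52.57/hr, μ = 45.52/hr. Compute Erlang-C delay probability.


a = λ/μ = 1.1549; ρ = a/4 = 0.2887
P₀ = 0.314202 (from M/M/c formula)
C(c,a) = [a^c/(c!(1−ρ))]·P₀ = [1.77886/(24·0.7113)]·0.314202
= 0.10421·0.314202 = 0.032742

Final: 0.032742


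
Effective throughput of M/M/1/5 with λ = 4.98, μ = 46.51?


ρ = 0.1071; P_K = (1−ρ)ρ^5/(1−ρ^6) = 0.00001257
λ_eff = λ(1 − P_K) = 4.98·(1 − 0.00001257) = 4.98·0.999987 = 4.9799 /hr

Final: 4.9799 /hr


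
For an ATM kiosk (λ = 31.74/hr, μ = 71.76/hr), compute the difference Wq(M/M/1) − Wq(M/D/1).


ρ = 31.74/71.76 = 0.4423
Wq(M/M/1) = ρ/(μ−λ) = 0.4423/40.02 = 0.01105 hr
Wq(M/D/1) = ρ/(2(μ−λ)) = 0.005526 hr
Savings = 0.01105 − 0.005526 = 0.005526 hr

Final: 0.005526 hr


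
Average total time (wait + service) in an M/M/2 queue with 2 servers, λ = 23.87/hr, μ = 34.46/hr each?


a = 0.6927; ρ = 0.3463; P₀ = 0.485505
Lq = P₀·a^c·ρ/(c!(1−ρ)²) = 0.09442
Wq = Lq/λ = 0.09442/23.87 = 0.003955 hr
W = Wq + 1/μ = 0.003955 + 0.02902 = 0.03297 hr

Final: 0.03297 hr


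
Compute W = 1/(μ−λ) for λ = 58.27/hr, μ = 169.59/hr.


W = 1/(μ−λ) = 1/(169.59 − 58.27) = 1/111.32 = 0.008983 hr

Final: 0.008983 hr


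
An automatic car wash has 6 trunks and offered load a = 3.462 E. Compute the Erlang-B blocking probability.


B(c,a) = (a^c/c!) / Σ_{k=0}^{c} a^k/k!
a^6/6! = 2.391277
Σ terms (k=0..6): 1.00000 + 3.46200 + 5.99272 + 6.91560 + 5.98545 + 4.14433 + 2.39128 = 29.891381
B = 2.391277/29.891381 = 0.079999

Final: 0.079999


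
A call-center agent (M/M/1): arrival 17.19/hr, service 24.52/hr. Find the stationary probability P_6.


ρ = 17.19/24.52 = 0.7011
P_n = (1−ρ)·ρ^n = (1 − 0.7011)·0.7011^6 = 0.2989·0.118722 = 0.035491

Final: 0.035491


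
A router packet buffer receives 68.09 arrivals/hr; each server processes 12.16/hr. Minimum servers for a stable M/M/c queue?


Stability requires cμ > λ ⇔ c > λ/μ.
λ/μ = 68.09/12.16 = 5.5995
Minimum integer c = ⌊5.5995⌋ + 1 = 6
Check: 6·12.16 = 72.96 > 68.09, while 5·12.16 = 60.80 ≤ 68.09

Final: 6 servers


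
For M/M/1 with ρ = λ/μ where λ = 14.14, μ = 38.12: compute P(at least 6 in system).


ρ = 14.14/38.12 = 0.3709
P(N ≥ n) = ρ^n = 0.3709^6 = 0.002605

Final: 0.002605


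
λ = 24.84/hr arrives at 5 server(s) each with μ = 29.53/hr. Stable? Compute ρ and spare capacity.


Total capacity cμ = 5·29.53 = 147.65/hr
ρ = λ/(cμ) = 24.84/147.65 = 0.1682
Stable ⇔ ρ < 1: YES
Spare capacity = cμ − λ = 147.65 − 24.84 = 122.81/hr

Final: ρ = 0.1682; stable; margin = 122.81/hr


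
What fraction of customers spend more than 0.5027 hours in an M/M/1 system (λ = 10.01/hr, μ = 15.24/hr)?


W ~ Exponential(μ−λ) for M/M/1.
μ − λ = 15.24 − 10.01 = 5.2300
P(W > t) = e^{−(μ−λ)t} = e^{−2.6291} = 0.072142

Final: 0.072142


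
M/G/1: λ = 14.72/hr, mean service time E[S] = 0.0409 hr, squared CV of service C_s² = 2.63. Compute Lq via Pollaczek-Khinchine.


ρ = λ·E[S] = 14.72·0.0409 = 0.6020
Lq = ρ²(1+C_s²)/(2(1−ρ)) = 0.3625·(1+2.63)/(2·0.3980)
= 0.3625·3.6300/0.7959 = 1.65313

Final: 1.65313


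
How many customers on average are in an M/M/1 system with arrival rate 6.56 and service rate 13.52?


ρ = λ/μ = 6.56/13.52 = 0.4852
L = ρ/(1−ρ) = 0.4852/(1 − 0.4852) = 0.4852/0.5148 = 0.9425

Final: 0.9425


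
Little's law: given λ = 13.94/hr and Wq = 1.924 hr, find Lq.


Lq = λWq = 13.94·1.924 = 26.8206

Final: 26.8206


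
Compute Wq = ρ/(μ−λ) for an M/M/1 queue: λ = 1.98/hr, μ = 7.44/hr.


ρ = 1.98/7.44 = 0.2661
Wq = ρ/(μ−λ) = 0.2661/(7.44 − 1.98) = 0.2661/5.46 = 0.04874 hr

Final: 0.04874 hr


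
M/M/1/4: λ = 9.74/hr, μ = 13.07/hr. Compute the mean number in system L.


ρ = 9.74/13.07 = 0.7452
L = ρ[1 − (K+1)ρ^K + Kρ^(K+1)] / [(1−ρ)(1−ρ^(K+1))]
Numerator: 0.7452·(1 − 5·0.308414 + 4·0.229835) = 0.281151
Denominator: (0.2548)·(0.770165) = 0.196224
L = 0.281151/0.196224 = 1.4328

Final: 1.4328


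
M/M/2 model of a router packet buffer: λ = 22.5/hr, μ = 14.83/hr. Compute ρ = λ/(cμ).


ρ = λ/(cμ) = 22.5/(2·14.83) = 22.5/29.66 = 0.7586

Final: 0.7586


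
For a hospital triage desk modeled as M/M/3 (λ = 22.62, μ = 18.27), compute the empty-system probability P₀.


a = λ/μ = 22.62/18.27 = 1.2381; ρ = a/c = 0.4127
Σ_{k=0}^{2} a^k/k! (terms k=0..2) = 1.00000 + 1.23810 + 0.76644 = 3.00454
Tail: a^3/(3!(1−ρ)) = 1.89785/(6·0.5873) = 0.53858
P₀ = 1/(3.00454 + 0.53858) = 1/3.54311 = 0.282238

Final: 0.282238


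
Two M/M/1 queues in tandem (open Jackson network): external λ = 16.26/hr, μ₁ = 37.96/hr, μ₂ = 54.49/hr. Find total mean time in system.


Each node sees arrival rate λ = 16.26/hr (tandem ⇒ throughput preserved).
W₁ = 1/(μ₁−λ) = 1/(37.96−16.26) = 0.04608 hr
W₂ = 1/(μ₂−λ) = 1/(54.49−16.26) = 0.02616 hr
W_total = W₁ + W₂ = 0.04608 + 0.02616 = 0.07224 hr

Final: 0.07224 hr


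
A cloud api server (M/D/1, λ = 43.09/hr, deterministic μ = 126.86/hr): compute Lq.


ρ = 43.09/126.86 = 0.3397
M/D/1: Lq = ρ²/(2(1−ρ)) = 0.1154/(2·0.6603) = 0.08736

Final: 0.08736


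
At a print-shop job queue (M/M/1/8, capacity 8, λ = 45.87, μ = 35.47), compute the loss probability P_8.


ρ = λ/μ = 45.87/35.47 = 1.2932
P_K = (1−ρ)ρ^K/(1−ρ^(K+1)) = (-0.2932·7.822407)/(1 − 10.115980)
= -2.293573/-9.115980 = 0.251599

Final: 0.251599


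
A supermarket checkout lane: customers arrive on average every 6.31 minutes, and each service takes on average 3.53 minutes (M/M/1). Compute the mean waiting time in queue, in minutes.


λ = 60/6.31 = 9.5087 /hr
μ = 60/3.53 = 16.9972 /hr
ρ = λ/μ = 9.5087/16.9972 = 0.5594
Wq = ρ/(μ−λ) = 0.5594/(16.9972−9.5087) = 0.07471 hr
In minutes: 0.07471·60 = 4.482 min

Final: 4.482 min


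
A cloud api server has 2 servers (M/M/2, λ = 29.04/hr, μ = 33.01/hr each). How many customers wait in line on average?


a = λ/μ = 0.8797; ρ = a/2 = 0.4399
P₀ = 0.389017
Lq = P₀·a^c·ρ / (c!·(1−ρ)²) = 0.389017·0.77393·0.4399/(2·0.31375)
= 0.21105

Final: 0.21105


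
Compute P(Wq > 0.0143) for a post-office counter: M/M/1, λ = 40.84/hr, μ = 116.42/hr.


ρ = 40.84/116.42 = 0.3508
P(Wq > t) = ρ·e^{−(μ−λ)t} = 0.3508·e^{−1.0808}
= 0.3508·0.339326 = 0.119035

Final: 0.119035


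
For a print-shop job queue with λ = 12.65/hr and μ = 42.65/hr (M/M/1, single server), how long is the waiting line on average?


ρ = 12.65/42.65 = 0.2966
Lq = ρ²/(1−ρ) = 0.08797/0.7034 = 0.1251

Final: 0.1251


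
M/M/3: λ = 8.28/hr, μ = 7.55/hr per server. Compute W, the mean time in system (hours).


a = 1.0967; ρ = 0.3656; P₀ = 0.328455
Lq = P₀·a^c·ρ/(c!(1−ρ)²) = 0.06558
Wq = Lq/λ = 0.06558/8.28 = 0.007920 hr
W = Wq + 1/μ = 0.007920 + 0.13245 = 0.14037 hr

Final: 0.14037 hr


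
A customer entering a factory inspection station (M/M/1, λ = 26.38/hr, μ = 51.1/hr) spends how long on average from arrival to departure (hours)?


W = 1/(μ−λ) = 1/(51.1 − 26.38) = 1/24.72 = 0.04045 hr

Final: 0.04045 hr


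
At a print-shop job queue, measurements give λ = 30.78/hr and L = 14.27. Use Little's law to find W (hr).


W = L/λ = 14.27/30.78 = 0.4636 hr

Final: 0.4636 hr


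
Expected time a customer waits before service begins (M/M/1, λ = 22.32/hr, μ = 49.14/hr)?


ρ = 22.32/49.14 = 0.4542
Wq = ρ/(μ−λ) = 0.4542/(49.14 − 22.32) = 0.4542/26.82 = 0.01694 hr

Final: 0.01694 hr


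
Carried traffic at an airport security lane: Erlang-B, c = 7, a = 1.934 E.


B(7,1.934) = 0.002906 (Erlang-B)
Carried load = a(1 − B) = 1.934·(1 − 0.002906) = 1.934·0.997094 = 1.9284 E

Final: 1.9284 Erlangs


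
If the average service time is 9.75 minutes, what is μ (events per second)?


μ = 1/(service time) in consistent units.
1 second = 0.0166667 min, so μ = 0.0166667/9.75 = 0.001709 per second

Final: 0.001709 /sec


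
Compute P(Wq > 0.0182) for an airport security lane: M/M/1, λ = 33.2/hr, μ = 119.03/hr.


ρ = 33.2/119.03 = 0.2789
P(Wq > t) = ρ·e^{−(μ−λ)t} = 0.2789·e^{−1.5621}
= 0.2789·0.209694 = 0.058488

Final: 0.058488


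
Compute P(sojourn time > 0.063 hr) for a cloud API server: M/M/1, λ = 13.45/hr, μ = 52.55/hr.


W ~ Exponential(μ−λ) for M/M/1.
μ − λ = 52.55 − 13.45 = 39.1000
P(W > t) = e^{−(μ−λ)t} = e^{−2.4633} = 0.085153

Final: 0.085153


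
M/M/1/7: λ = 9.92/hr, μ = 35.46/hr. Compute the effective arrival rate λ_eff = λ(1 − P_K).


ρ = 0.2798; P_K = (1−ρ)ρ^7/(1−ρ^8) = 0.00009658
λ_eff = λ(1 − P_K) = 9.92·(1 − 0.00009658) = 9.92·0.999903 = 9.9190 /hr

Final: 9.9190 /hr


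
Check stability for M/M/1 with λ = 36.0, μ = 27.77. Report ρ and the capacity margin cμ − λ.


Total capacity cμ = 1·27.77 = 27.77/hr
ρ = λ/(cμ) = 36.0/27.77 = 1.2964
Stable ⇔ ρ < 1: NO
Spare capacity = cμ − λ = 27.77 − 36.0 = -8.23/hr

Final: ρ = 1.2964; unstable; margin = -8.23/hr


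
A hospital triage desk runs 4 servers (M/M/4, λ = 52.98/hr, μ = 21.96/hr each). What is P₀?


a = λ/μ = 52.98/21.96 = 2.4126; ρ = a/c = 0.6031
Σ_{k=0}^{3} a^k/k! (terms k=0..3) = 1.00000 + 2.41257 + 2.91024 + 2.34039 = 8.66320
Tail: a^4/(4!(1−ρ)) = 33.87806/(24·0.3969) = 3.55690
P₀ = 1/(8.66320 + 3.55690) = 1/12.22010 = 0.081832

Final: 0.081832


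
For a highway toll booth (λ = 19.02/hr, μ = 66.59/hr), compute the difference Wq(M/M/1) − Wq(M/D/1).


ρ = 19.02/66.59 = 0.2856
Wq(M/M/1) = ρ/(μ−λ) = 0.2856/47.57 = 0.006004 hr
Wq(M/D/1) = ρ/(2(μ−λ)) = 0.003002 hr
Savings = 0.006004 − 0.003002 = 0.003002 hr

Final: 0.003002 hr


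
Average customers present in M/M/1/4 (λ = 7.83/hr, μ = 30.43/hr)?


ρ = 7.83/30.43 = 0.2573
L = ρ[1 − (K+1)ρ^K + Kρ^(K+1)] / [(1−ρ)(1−ρ^(K+1))]
Numerator: 0.2573·(1 − 5·0.004384 + 4·0.001128) = 0.252833
Denominator: (0.7427)·(0.998872) = 0.741850
L = 0.252833/0.741850 = 0.3408

Final: 0.3408


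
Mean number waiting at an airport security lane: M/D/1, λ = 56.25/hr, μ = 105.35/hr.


ρ = 56.25/105.35 = 0.5339
M/D/1: Lq = ρ²/(2(1−ρ)) = 0.2851/(2·0.4661) = 0.30584

Final: 0.30584


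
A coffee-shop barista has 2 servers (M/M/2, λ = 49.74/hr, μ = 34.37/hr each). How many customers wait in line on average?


a = λ/μ = 1.4472; ρ = a/2 = 0.7236
P₀ = 0.160365
Lq = P₀·a^c·ρ / (c!·(1−ρ)²) = 0.160365·2.09437·0.7236/(2·0.07640)
= 1.59052

Final: 1.59052


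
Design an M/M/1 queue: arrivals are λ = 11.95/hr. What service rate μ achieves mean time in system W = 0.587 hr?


W = 1/(μ−λ) ⇒ μ − λ = 1/W = 1/0.587 = 1.7036
μ = λ + 1/W = 11.95 + 1.7036 = 13.6536 per hr

Final: 13.6536 /hr


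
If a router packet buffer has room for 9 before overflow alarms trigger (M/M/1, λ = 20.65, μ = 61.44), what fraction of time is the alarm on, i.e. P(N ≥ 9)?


ρ = 20.65/61.44 = 0.3361
P(N ≥ n) = ρ^n = 0.3361^9 = 0.00005473

Final: 0.00005473


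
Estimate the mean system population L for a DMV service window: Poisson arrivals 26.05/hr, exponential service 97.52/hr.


ρ = λ/μ = 26.05/97.52 = 0.2671
L = ρ/(1−ρ) = 0.2671/(1 − 0.2671) = 0.2671/0.7329 = 0.3645

Final: 0.3645


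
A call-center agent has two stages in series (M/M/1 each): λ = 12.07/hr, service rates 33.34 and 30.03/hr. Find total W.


Each node sees arrival rate λ = 12.07/hr (tandem ⇒ throughput preserved).
W₁ = 1/(μ₁−λ) = 1/(33.34−12.07) = 0.04701 hr
W₂ = 1/(μ₂−λ) = 1/(30.03−12.07) = 0.05568 hr
W_total = W₁ + W₂ = 0.04701 + 0.05568 = 0.10269 hr

Final: 0.10269 hr


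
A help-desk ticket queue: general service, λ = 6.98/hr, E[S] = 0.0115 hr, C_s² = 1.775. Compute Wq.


ρ = λ·E[S] = 6.98·0.0115 = 0.08027
E[S²] = E[S]²(1+C_s²) = 0.0115²·(1+1.775) = 0.0003670
Wq = λ·E[S²]/(2(1−ρ)) = 6.98·0.0003670/(2·0.9197) = 0.001393 hr

Final: 0.001393 hr


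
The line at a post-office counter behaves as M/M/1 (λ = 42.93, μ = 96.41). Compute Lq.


ρ = 42.93/96.41 = 0.4453
Lq = ρ²/(1−ρ) = 0.1983/0.5547 = 0.3574

Final: 0.3574


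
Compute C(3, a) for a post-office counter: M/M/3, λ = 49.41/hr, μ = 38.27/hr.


a = λ/μ = 1.2911; ρ = a/3 = 0.4304
P₀ = 0.266367 (from M/M/c formula)
C(c,a) = [a^c/(c!(1−ρ))]·P₀ = [2.15213/(6·0.5696)]·0.266367
= 0.62968·0.266367 = 0.167726

Final: 0.167726


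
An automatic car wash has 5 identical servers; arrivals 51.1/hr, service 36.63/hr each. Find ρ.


ρ = λ/(cμ) = 51.1/(5·36.63) = 51.1/183.15 = 0.2790

Final: 0.2790


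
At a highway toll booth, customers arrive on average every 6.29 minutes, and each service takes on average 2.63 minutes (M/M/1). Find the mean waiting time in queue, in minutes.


λ = 60/6.29 = 9.5390 /hr
μ = 60/2.63 = 22.8137 /hr
ρ = λ/μ = 9.5390/22.8137 = 0.4181
Wq = ρ/(μ−λ) = 0.4181/(22.8137−9.5390) = 0.03150 hr
In minutes: 0.03150·60 = 1.890 min

Final: 1.890 min


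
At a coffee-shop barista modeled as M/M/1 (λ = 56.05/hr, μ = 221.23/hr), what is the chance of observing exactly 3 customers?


ρ = 56.05/221.23 = 0.2534
P_n = (1−ρ)·ρ^n = (1 − 0.2534)·0.2534^3 = 0.7466·0.016263 = 0.012143

Final: 0.012143


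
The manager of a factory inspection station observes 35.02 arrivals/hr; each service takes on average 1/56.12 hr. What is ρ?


ρ = λ/μ = 35.02/56.12 = 0.6240

Final: 0.6240


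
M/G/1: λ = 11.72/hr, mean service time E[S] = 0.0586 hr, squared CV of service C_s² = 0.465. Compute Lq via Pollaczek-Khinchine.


ρ = λ·E[S] = 11.72·0.0586 = 0.6868
Lq = ρ²(1+C_s²)/(2(1−ρ)) = 0.4717·(1+0.465)/(2·0.3132)
= 0.4717·1.4650/0.6264 = 1.10313

Final: 1.10313


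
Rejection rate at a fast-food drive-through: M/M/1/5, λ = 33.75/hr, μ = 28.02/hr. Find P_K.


ρ = λ/μ = 33.75/28.02 = 1.2045
P_K = (1−ρ)ρ^K/(1−ρ^(K+1)) = (-0.2045·2.535293)/(1 − 3.053753)
= -0.518459/-2.053753 = 0.252445

Final: 0.252445


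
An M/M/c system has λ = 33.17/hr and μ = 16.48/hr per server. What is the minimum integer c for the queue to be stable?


Stability requires cμ > λ ⇔ c > λ/μ.
λ/μ = 33.17/16.48 = 2.0127
Minimum integer c = ⌊2.0127⌋ + 1 = 3
Check: 3·16.48 = 49.44 > 33.17, while 2·16.48 = 32.96 ≤ 33.17

Final: 3 servers


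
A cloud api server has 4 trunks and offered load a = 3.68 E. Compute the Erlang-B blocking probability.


B(c,a) = (a^c/c!) / Σ_{k=0}^{c} a^k/k!
a^4/4! = 7.641525
Σ terms (k=0..4): 1.00000 + 3.68000 + 6.77120 + 8.30601 + 7.64152 = 27.398730
B = 7.641525/27.398730 = 0.278901

Final: 0.278901


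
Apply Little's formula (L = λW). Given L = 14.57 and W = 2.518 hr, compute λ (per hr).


λ = L/W = 14.57/2.518 = 5.7863 /hr

Final: 5.7863 /hr


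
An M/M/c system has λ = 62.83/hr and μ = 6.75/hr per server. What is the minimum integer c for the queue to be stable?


Stability requires cμ > λ ⇔ c > λ/μ.
λ/μ = 62.83/6.75 = 9.3081
Minimum integer c = ⌊9.3081⌋ + 1 = 10
Check: 10·6.75 = 67.50 > 62.83, while 9·6.75 = 60.75 ≤ 62.83

Final: 10 servers


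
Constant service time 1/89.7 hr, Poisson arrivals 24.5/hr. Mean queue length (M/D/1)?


ρ = 24.5/89.7 = 0.2731
M/D/1: Lq = ρ²/(2(1−ρ)) = 0.07460/(2·0.7269) = 0.05132

Final: 0.05132


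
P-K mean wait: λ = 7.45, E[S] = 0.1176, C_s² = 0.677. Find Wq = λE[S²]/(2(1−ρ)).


ρ = λ·E[S] = 7.45·0.1176 = 0.8761
E[S²] = E[S]²(1+C_s²) = 0.1176²·(1+0.677) = 0.023193
Wq = λ·E[S²]/(2(1−ρ)) = 7.45·0.023193/(2·0.1239) = 0.69739 hr

Final: 0.69739 hr


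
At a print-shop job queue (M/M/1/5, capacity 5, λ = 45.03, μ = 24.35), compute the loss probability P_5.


ρ = λ/μ = 45.03/24.35 = 1.8493
P_K = (1−ρ)ρ^K/(1−ρ^(K+1)) = (-0.8493·21.627928)/(1 − 39.996122)
= -18.368195/-38.996122 = 0.471026

Final: 0.471026


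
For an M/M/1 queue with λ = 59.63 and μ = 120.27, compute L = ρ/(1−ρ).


ρ = λ/μ = 59.63/120.27 = 0.4958
L = ρ/(1−ρ) = 0.4958/(1 − 0.4958) = 0.4958/0.5042 = 0.9833

Final: 0.9833


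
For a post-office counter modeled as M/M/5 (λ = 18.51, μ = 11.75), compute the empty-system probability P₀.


a = λ/μ = 18.51/11.75 = 1.5753; ρ = a/c = 0.3151
Σ_{k=0}^{4} a^k/k! (terms k=0..4) = 1.00000 + 1.57532 + 1.24082 + 0.65156 + 0.25660 = 4.72430
Tail: a^5/(5!(1−ρ)) = 9.70159/(120·0.6849) = 0.11804
P₀ = 1/(4.72430 + 0.11804) = 1/4.84233 = 0.206512

Final: 0.206512


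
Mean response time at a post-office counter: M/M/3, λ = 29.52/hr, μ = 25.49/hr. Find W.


a = 1.1581; ρ = 0.3860; P₀ = 0.307660
Lq = P₀·a^c·ρ/(c!(1−ρ)²) = 0.08156
Wq = Lq/λ = 0.08156/29.52 = 0.002763 hr
W = Wq + 1/μ = 0.002763 + 0.03923 = 0.04199 hr

Final: 0.04199 hr


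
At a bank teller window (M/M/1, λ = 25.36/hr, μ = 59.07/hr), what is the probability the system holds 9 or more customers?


ρ = 25.36/59.07 = 0.4293
P(N ≥ n) = ρ^n = 0.4293^9 = 0.0004955

Final: 0.0004955


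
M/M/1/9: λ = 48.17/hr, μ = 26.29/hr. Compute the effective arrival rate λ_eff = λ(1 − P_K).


ρ = 1.8323; P_K = (1−ρ)ρ^9/(1−ρ^10) = 0.455292
λ_eff = λ(1 − P_K) = 48.17·(1 − 0.455292) = 48.17·0.544708 = 26.2386 /hr

Final: 26.2386 /hr


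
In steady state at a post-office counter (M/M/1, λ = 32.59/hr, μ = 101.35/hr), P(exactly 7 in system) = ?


ρ = 32.59/101.35 = 0.3216
P_n = (1−ρ)·ρ^n = (1 − 0.3216)·0.3216^7 = 0.6784·0.0003555 = 0.0002412

Final: 0.0002412


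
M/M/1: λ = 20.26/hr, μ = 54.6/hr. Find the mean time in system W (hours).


W = 1/(μ−λ) = 1/(54.6 − 20.26) = 1/34.34 = 0.02912 hr

Final: 0.02912 hr


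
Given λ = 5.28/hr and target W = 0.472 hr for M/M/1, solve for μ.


W = 1/(μ−λ) ⇒ μ − λ = 1/W = 1/0.472 = 2.1186
μ = λ + 1/W = 5.28 + 2.1186 = 7.3986 per hr

Final: 7.3986 /hr


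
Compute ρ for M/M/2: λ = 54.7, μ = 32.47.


ρ = λ/(cμ) = 54.7/(2·32.47) = 54.7/64.94 = 0.8423

Final: 0.8423


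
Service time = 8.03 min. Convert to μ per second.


μ = 1/(service time) in consistent units.
1 second = 0.0166667 min, so μ = 0.0166667/8.03 = 0.002076 per second

Final: 0.002076 /sec


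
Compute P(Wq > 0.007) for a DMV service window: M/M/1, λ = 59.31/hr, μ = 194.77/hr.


ρ = 59.31/194.77 = 0.3045
P(Wq > t) = ρ·e^{−(μ−λ)t} = 0.3045·e^{−0.9482}
= 0.3045·0.387430 = 0.117977

Final: 0.117977


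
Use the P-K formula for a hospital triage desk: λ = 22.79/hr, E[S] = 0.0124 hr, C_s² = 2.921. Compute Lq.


ρ = λ·E[S] = 22.79·0.0124 = 0.2826
Lq = ρ²(1+C_s²)/(2(1−ρ)) = 0.07986·(1+2.921)/(2·0.7174)
= 0.07986·3.9210/1.4348 = 0.21824

Final: 0.21824


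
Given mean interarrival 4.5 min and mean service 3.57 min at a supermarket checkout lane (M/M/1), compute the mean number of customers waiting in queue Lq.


λ = 60/4.5 = 13.3333 /hr
μ = 60/3.57 = 16.8067 /hr
ρ = λ/μ = 13.3333/16.8067 = 0.7933
Lq = ρ²/(1−ρ) = 0.6294/0.2067 = 3.0454

Final: 3.0454


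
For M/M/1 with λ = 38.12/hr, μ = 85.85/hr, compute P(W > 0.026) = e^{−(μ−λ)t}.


W ~ Exponential(μ−λ) for M/M/1.
μ − λ = 85.85 − 38.12 = 47.7300
P(W > t) = e^{−(μ−λ)t} = e^{−1.2410} = 0.289101

Final: 0.289101


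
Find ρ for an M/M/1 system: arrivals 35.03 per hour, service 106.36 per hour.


ρ = λ/μ = 35.03/106.36 = 0.3294

Final: 0.3294


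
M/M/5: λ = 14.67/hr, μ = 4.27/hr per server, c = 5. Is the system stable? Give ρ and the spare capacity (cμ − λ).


Total capacity cμ = 5·4.27 = 21.35/hr
ρ = λ/(cμ) = 14.67/21.35 = 0.6871
Stable ⇔ ρ < 1: YES
Spare capacity = cμ − λ = 21.35 − 14.67 = 6.68/hr

Final: ρ = 0.6871; stable; margin = 6.68/hr


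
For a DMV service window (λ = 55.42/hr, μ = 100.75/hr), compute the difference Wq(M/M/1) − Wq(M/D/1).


ρ = 55.42/100.75 = 0.5501
Wq(M/M/1) = ρ/(μ−λ) = 0.5501/45.33 = 0.01213 hr
Wq(M/D/1) = ρ/(2(μ−λ)) = 0.006067 hr
Savings = 0.01213 − 0.006067 = 0.006067 hr

Final: 0.006067 hr


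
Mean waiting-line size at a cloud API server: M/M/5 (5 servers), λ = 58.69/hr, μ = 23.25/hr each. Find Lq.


a = λ/μ = 2.5243; ρ = a/5 = 0.5049
P₀ = 0.078076
Lq = P₀·a^c·ρ / (c!·(1−ρ)²) = 0.078076·102.49573·0.5049/(120·0.24516)
= 0.13733

Final: 0.13733


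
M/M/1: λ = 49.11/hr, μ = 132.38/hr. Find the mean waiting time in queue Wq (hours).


ρ = 49.11/132.38 = 0.3710
Wq = ρ/(μ−λ) = 0.3710/(132.38 − 49.11) = 0.3710/83.27 = 0.004455 hr

Final: 0.004455 hr


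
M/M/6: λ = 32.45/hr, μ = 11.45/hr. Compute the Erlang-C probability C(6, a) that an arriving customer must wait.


a = λ/μ = 2.8341; ρ = a/6 = 0.4723
P₀ = 0.058075 (from M/M/c formula)
C(c,a) = [a^c/(c!(1−ρ))]·P₀ = [518.14974/(720·0.5277)]·0.058075
= 1.36387·0.058075 = 0.079206

Final: 0.079206


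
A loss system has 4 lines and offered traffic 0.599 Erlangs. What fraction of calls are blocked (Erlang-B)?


B(c,a) = (a^c/c!) / Σ_{k=0}^{c} a^k/k!
a^4/4! = 0.005364
Σ terms (k=0..4): 1.00000 + 0.59900 + 0.17940 + 0.03582 + 0.005364 = 1.819585
B = 0.005364/1.819585 = 0.002948

Final: 0.002948


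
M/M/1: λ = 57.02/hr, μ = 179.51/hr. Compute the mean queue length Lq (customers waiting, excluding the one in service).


ρ = 57.02/179.51 = 0.3176
Lq = ρ²/(1−ρ) = 0.1009/0.6824 = 0.1479

Final: 0.1479


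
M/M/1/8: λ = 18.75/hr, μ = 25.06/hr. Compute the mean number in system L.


ρ = 18.75/25.06 = 0.7482
L = ρ[1 − (K+1)ρ^K + Kρ^(K+1)] / [(1−ρ)(1−ρ^(K+1))]
Numerator: 0.7482·(1 − 9·0.098211 + 8·0.073482) = 0.526702
Denominator: (0.2518)·(0.926518) = 0.233293
L = 0.526702/0.233293 = 2.2577

Final: 2.2577


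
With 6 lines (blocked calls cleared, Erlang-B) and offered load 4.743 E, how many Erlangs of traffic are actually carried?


B(6,4.743) = 0.172479 (Erlang-B)
Carried load = a(1 − B) = 4.743·(1 − 0.172479) = 4.743·0.827521 = 3.9249 E

Final: 3.9249 Erlangs


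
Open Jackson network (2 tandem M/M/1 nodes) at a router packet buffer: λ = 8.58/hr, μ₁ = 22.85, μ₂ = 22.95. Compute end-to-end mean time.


Each node sees arrival rate λ = 8.58/hr (tandem ⇒ throughput preserved).
W₁ = 1/(μ₁−λ) = 1/(22.85−8.58) = 0.07008 hr
W₂ = 1/(μ₂−λ) = 1/(22.95−8.58) = 0.06959 hr
W_total = W₁ + W₂ = 0.07008 + 0.06959 = 0.13967 hr

Final: 0.13967 hr


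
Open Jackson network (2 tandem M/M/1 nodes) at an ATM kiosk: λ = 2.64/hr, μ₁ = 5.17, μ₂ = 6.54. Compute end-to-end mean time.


Each node sees arrival rate λ = 2.64/hr (tandem ⇒ throughput preserved).
W₁ = 1/(μ₁−λ) = 1/(5.17−2.64) = 0.39526 hr
W₂ = 1/(μ₂−λ) = 1/(6.54−2.64) = 0.25641 hr
W_total = W₁ + W₂ = 0.39526 + 0.25641 = 0.65167 hr

Final: 0.65167 hr


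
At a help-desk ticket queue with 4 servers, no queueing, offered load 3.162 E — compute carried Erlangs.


B(4,3.162) = 0.223991 (Erlang-B)
Carried load = a(1 − B) = 3.162·(1 − 0.223991) = 3.162·0.776009 = 2.4537 E

Final: 2.4537 Erlangs
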